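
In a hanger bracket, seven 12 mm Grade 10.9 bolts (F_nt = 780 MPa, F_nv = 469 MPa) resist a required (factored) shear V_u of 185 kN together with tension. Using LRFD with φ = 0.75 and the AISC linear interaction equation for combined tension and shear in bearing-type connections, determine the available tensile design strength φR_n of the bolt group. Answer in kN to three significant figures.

294 kN

A_b = π·12²/4 = 113.1 mm²; f_rv = 185 × 1000 / (7 × 113.1) = 233.7 MPa.
F'_nt = 1.3 F_nt − (F_nt / φF_nv) f_rv = 1.3·780 − (780/(0.75·469))·233.7 = 495.8 MPa, capped at F_nt → F'_nt = 495.8 MPa.
R_n = F'_nt · A_b · n = 495.8 × 113.1 × 7 / 1000 = 392.5 kN.
Design strength φR_n = 0.75 × 392.5 = 294 kN.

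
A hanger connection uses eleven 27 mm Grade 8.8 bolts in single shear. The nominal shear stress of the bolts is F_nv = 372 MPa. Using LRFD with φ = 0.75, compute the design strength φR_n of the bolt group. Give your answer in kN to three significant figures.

A_b = π × 27² / 4 = 572.6 mm².
R_n = F_nv · A_b · n · n_s = 372 × 572.6 × 11 × 1 / 1000 = 2343 kN.
Design strength φR_n = 0.75 × 2343 = 1760 kN.

1760 kN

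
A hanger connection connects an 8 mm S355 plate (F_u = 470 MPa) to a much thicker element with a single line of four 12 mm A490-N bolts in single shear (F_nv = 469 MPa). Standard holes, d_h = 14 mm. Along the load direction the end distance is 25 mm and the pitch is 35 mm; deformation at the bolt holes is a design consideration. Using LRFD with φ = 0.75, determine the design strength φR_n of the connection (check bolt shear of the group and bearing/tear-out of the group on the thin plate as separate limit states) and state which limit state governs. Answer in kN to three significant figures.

159 kN (bolt shear governs)

Bolt shear: A_b = π·12²/4 = 113.1 mm²; R_n = 469 × 113.1 × 4 × 1 / 1000 = 212.2 kN → 0.75 × 212.2 = 159 kN.
Bearing (1.2 l_c t F_u ≤ 2.4 d t F_u): upper limit = 2.4·12·8·470 / 1000 = 108.3 kN.
  Edge l_c = 25 − 14/2 = 18 → r_n = 81.22 kN; interior l_c = 35 − 14 = 21 → r_n = 94.75 kN.
  R_n,bearing = 1·81.22 + 3·94.75 = 365.5 kN → 0.75 × 365.5 = 274 kN.
Bolt shear governs: 159 kN.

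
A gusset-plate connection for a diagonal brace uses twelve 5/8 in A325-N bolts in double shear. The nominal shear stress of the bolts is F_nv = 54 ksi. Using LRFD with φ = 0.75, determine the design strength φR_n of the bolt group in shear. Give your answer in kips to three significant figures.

298 kips

A_b = π × 0.625² / 4 = 0.3068 in².
R_n = F_nv · A_b · n · n_s = 54 × 0.3068 × 12 × 2 = 397.6 kips.
Design strength φR_n = 0.75 × 397.6 = 298 kips.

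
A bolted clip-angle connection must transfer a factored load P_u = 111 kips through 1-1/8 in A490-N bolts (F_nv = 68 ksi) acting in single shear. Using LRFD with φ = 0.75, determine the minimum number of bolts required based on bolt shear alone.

3 bolts

A_b = π·1.125²/4 = 0.994 in².
Per-bolt design strength φR_n = 0.75 × 68 × 0.994 × 1 = 50.69 kips.
n ≥ 111 / 50.69 = 2.19 → use 3 bolts.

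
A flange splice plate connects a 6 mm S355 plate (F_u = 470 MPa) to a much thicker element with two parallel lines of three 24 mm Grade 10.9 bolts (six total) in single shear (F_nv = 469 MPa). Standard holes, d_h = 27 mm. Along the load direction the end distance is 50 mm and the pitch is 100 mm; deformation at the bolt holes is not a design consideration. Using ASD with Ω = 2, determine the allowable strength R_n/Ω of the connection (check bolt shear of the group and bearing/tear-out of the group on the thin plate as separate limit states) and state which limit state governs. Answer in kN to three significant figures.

560 kN (bearing governs)

Bolt shear: A_b = π·24²/4 = 452.4 mm²; R_n = 469 × 452.4 × 6 × 1 / 1000 = 1273 kN → 1273 / 2 = 637 kN.
Bearing (1.5 l_c t F_u ≤ 3.0 d t F_u): upper limit = 3.0·24·6·470 / 1000 = 203 kN.
  Edge l_c = 50 − 27/2 = 36.5 → r_n = 154.4 kN; interior l_c = 100 − 27 = 73 → r_n = 203 kN.
  R_n,bearing = 2·154.4 + 4·203 = 1121 kN → 1121 / 2 = 560 kN.
Bearing governs: 560 kN.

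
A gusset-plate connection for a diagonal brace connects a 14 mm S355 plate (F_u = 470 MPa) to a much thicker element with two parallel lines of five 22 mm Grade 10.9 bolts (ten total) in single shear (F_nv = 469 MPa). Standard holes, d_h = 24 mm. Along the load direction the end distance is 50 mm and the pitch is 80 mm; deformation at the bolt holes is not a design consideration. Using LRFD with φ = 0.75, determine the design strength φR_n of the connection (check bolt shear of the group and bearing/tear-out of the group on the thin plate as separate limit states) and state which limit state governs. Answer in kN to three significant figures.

Bolt shear: A_b = π·22²/4 = 380.1 mm²; R_n = 469 × 380.1 × 10 × 1 / 1000 = 1783 kN → 0.75 × 1783 = 1340 kN.
Bearing (1.5 l_c t F_u ≤ 3.0 d t F_u): upper limit = 3.0·22·14·470 / 1000 = 434.3 kN.
  Edge l_c = 50 − 24/2 = 38 → r_n = 375.1 kN; interior l_c = 80 − 24 = 56 → r_n = 434.3 kN.
  R_n,bearing = 2·375.1 + 8·434.3 = 4224 kN → 0.75 × 4224 = 3170 kN.
Bolt shear governs: 1340 kN.

1340 kN (bolt shear governs)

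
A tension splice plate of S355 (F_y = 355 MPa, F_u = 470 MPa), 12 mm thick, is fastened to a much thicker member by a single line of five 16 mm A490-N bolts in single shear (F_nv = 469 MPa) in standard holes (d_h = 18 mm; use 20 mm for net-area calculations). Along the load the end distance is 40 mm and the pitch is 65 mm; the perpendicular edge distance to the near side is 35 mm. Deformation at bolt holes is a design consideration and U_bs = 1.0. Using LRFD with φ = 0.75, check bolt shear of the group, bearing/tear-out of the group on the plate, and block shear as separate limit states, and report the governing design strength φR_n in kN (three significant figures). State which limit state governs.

Bolt shear: A_b = π·16²/4 = 201.1 mm²; R_n = 469 × 201.1 × 5 × 1 / 1000 = 471.5 kN → 0.75 × 471.5 = 354 kN.
Bearing: edge l_c = 31, r_n = 209.8 kN; interior l_c = 47, r_n = 216.6 kN; R_n = 209.8 + 4·216.6 = 1076 kN → 807 kN.
Block shear: A_gv = 3600, A_nv = 2520, A_nt = 300 mm²; R_n = min(0.6F_uA_nv, 0.6F_yA_gv) + U_bs·F_u·A_nt = 851.6 kN → 639 kN.
Bolt shear governs: 354 kN.

354 kN (bolt shear governs)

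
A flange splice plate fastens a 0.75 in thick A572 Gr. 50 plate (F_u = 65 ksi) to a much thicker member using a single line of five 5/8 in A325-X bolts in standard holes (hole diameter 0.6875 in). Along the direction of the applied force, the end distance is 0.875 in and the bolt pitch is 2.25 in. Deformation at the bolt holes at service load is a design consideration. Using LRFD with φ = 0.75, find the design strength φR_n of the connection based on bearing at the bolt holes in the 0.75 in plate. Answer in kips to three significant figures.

Per bolt r_n = 1.2 l_c t F_u ≤ 2.4 d t F_u; upper limit = 2.4 × 0.625 × 0.75 × 65 = 73.12 kips.
Edge bolt: l_c = 0.875 − 0.6875/2 = 0.5312 in → 1.2 × 0.5312 × 0.75 × 65 = 31.08 → r_n = 31.08 kips.
Interior bolts: l_c = 2.25 − 0.6875 = 1.562 in → 1.2 × 1.562 × 0.75 × 65 = 91.41 → r_n = 73.12 kips.
R_n = 1 × 31.08 + 4 × 73.12 = 323.6 kips.
Design strength φR_n = 0.75 × 323.6 = 243 kips.

243 kips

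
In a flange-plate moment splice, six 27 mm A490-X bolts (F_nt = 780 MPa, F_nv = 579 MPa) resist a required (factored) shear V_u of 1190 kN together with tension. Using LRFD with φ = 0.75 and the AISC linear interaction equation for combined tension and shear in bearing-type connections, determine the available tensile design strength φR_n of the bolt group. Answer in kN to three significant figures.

A_b = π·27²/4 = 572.6 mm²; f_rv = 1190 × 1000 / (6 × 572.6) = 346.4 MPa.
F'_nt = 1.3 F_nt − (F_nt / φF_nv) f_rv = 1.3·780 − (780/(0.75·579))·346.4 = 391.8 MPa, capped at F_nt → F'_nt = 391.8 MPa.
R_n = F'_nt · A_b · n = 391.8 × 572.6 × 6 / 1000 = 1346 kN.
Design strength φR_n = 0.75 × 1346 = 1010 kN.

1010 kN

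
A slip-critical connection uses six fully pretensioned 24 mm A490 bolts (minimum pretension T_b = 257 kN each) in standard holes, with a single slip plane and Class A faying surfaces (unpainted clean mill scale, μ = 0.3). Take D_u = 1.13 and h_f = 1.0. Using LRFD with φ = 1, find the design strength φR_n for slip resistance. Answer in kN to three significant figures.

523 kN

R_n = μ · D_u · h_f · T_b · n_s · n_b = 0.3 × 1.13 × 1.0 × 257 × 1 × 6 = 522.7 kN.
Design strength φR_n = 1 × 522.7 = 523 kN.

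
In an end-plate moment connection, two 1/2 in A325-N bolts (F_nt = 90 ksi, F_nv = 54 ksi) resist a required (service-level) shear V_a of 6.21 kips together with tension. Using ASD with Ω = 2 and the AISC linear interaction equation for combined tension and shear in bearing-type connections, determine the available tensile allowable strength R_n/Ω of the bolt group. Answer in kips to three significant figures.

A_b = π·0.5²/4 = 0.1963 in²; f_rv = 6.21 / (2 × 0.1963) = 15.81 ksi.
F'_nt = 1.3 F_nt − (Ω F_nt / F_nv) f_rv = 1.3·90 − (2·90/54)·15.81 = 64.29 ksi, capped at F_nt → F'_nt = 64.29 ksi.
R_n = F'_nt · A_b · n = 64.29 × 0.1963 × 2 = 25.25 kips.
Allowable strength R_n/Ω = 25.25 / 2 = 12.6 kips.

12.6 kips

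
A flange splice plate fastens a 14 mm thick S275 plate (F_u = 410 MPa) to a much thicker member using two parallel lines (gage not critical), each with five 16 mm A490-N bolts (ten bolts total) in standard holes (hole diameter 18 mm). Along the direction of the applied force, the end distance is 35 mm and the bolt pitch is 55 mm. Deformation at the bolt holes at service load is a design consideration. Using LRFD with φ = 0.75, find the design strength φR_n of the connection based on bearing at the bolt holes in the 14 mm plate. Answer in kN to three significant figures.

1590 kN

Per bolt r_n = 1.2 l_c t F_u ≤ 2.4 d t F_u; upper limit = 2.4 × 16 × 14 × 410 / 1000 = 220.4 kN.
Edge bolt: l_c = 35 − 18/2 = 26 mm → 1.2 × 26 × 14 × 410 / 1000 = 179.1 → r_n = 179.1 kN.
Interior bolts: l_c = 55 − 18 = 37 mm → 1.2 × 37 × 14 × 410 / 1000 = 254.9 → r_n = 220.4 kN.
R_n = 2 × 179.1 + 8 × 220.4 = 2122 kN.
Design strength φR_n = 0.75 × 2122 = 1590 kN.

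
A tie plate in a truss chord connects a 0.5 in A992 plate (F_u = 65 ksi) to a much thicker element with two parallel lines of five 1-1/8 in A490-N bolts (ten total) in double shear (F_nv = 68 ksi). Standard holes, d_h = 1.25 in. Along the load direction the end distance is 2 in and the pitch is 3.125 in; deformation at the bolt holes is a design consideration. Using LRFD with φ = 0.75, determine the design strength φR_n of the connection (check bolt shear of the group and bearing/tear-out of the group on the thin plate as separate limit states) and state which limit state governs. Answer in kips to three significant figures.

519 kips (bearing governs)

Bolt shear: A_b = π·1.125²/4 = 0.994 in²; R_n = 68 × 0.994 × 10 × 2 = 1352 kips → 0.75 × 1352 = 1010 kips.
Bearing (1.2 l_c t F_u ≤ 2.4 d t F_u): upper limit = 2.4·1.125·0.5·65 = 87.75 kips.
  Edge l_c = 2 − 1.25/2 = 1.375 → r_n = 53.62 kips; interior l_c = 3.125 − 1.25 = 1.875 → r_n = 73.12 kips.
  R_n,bearing = 2·53.62 + 8·73.12 = 692.2 kips → 0.75 × 692.2 = 519 kips.
Bearing governs: 519 kips.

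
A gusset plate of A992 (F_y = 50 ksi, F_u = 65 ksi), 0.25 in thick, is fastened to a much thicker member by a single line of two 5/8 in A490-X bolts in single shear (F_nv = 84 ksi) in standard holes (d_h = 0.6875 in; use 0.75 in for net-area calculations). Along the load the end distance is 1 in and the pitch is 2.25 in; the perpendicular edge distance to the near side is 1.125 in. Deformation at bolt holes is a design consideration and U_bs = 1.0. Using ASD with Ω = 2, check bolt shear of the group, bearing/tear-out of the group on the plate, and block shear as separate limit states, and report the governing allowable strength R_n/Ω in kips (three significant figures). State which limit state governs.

Bolt shear: A_b = π·0.625²/4 = 0.3068 in²; R_n = 84 × 0.3068 × 2 × 1 = 51.54 kips → 51.54 / 2 = 25.8 kips.
Bearing: edge l_c = 0.6562, r_n = 12.8 kips; interior l_c = 1.562, r_n = 24.38 kips; R_n = 12.8 + 1·24.38 = 37.17 kips → 18.6 kips.
Block shear: A_gv = 0.8125, A_nv = 0.5312, A_nt = 0.1875 in²; R_n = min(0.6F_uA_nv, 0.6F_yA_gv) + U_bs·F_u·A_nt = 32.91 kips → 16.5 kips.
Block shear governs: 16.5 kips.

16.5 kips (block shear governs)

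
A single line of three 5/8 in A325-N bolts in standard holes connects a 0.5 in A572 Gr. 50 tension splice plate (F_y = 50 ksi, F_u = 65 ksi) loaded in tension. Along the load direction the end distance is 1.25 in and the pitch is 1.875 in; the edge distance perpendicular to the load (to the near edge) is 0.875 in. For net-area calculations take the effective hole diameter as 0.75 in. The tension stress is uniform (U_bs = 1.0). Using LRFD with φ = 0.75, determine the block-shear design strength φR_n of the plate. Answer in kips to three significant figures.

Shear plane L_v = 1.25 + 2·1.875 = 5 in; A_gv = 5 × 0.5 = 2.5 in².
A_nv = (5 − 2.5·0.75) × 0.5 = 1.562 in².
A_nt = (0.875 − 0.5·0.75) × 0.5 = 0.25 in².
0.6 F_u A_nv = 60.94 kips; 0.6 F_y A_gv = 75 kips → shear rupture governs the shear term.
R_n = 60.94 + 1.0 × 65 × 0.25 = 77.19 kips.
Design strength φR_n = 0.75 × 77.19 = 57.9 kips.

57.9 kips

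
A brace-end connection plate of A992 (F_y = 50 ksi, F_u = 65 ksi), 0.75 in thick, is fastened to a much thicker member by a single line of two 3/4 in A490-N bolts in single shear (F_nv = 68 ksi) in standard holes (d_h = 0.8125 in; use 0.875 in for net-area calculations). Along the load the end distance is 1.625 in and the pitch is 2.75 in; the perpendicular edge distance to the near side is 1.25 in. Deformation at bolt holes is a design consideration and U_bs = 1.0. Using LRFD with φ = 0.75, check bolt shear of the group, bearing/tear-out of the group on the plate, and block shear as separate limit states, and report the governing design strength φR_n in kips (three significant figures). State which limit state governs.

Bolt shear: A_b = π·0.75²/4 = 0.4418 in²; R_n = 68 × 0.4418 × 2 × 1 = 60.08 kips → 0.75 × 60.08 = 45.1 kips.
Bearing: edge l_c = 1.219, r_n = 71.3 kips; interior l_c = 1.938, r_n = 87.75 kips; R_n = 71.3 + 1·87.75 = 159 kips → 119 kips.
Block shear: A_gv = 3.281, A_nv = 2.297, A_nt = 0.6094 in²; R_n = min(0.6F_uA_nv, 0.6F_yA_gv) + U_bs·F_u·A_nt = 129.2 kips → 96.9 kips.
Bolt shear governs: 45.1 kips.

45.1 kips (bolt shear governs)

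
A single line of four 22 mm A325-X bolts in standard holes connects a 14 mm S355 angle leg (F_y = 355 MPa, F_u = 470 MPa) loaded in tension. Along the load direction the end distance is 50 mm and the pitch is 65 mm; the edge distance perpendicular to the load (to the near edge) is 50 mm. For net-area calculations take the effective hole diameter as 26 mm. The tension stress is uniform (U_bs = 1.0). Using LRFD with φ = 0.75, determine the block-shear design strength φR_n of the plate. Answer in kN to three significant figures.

639 kN

Shear plane L_v = 50 + 3·65 = 245 mm; A_gv = 245 × 14 = 3430 mm².
A_nv = (245 − 3.5·26) × 14 = 2156 mm².
A_nt = (50 − 0.5·26) × 14 = 518 mm².
0.6 F_u A_nv = 608 kN; 0.6 F_y A_gv = 730.6 kN → shear rupture governs the shear term.
R_n = 608 + 1.0 × 470 × 518 / 1000 = 851.5 kN.
Design strength φR_n = 0.75 × 851.5 = 639 kN.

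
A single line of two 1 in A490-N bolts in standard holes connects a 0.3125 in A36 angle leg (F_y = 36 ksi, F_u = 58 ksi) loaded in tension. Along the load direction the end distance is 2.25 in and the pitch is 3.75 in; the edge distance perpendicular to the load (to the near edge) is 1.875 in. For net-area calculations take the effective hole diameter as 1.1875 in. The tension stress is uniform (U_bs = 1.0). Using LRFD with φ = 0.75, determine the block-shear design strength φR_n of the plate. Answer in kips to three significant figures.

47.8 kips

Shear plane L_v = 2.25 + 1·3.75 = 6 in; A_gv = 6 × 0.3125 = 1.875 in².
A_nv = (6 − 1.5·1.1875) × 0.3125 = 1.318 in².
A_nt = (1.875 − 0.5·1.1875) × 0.3125 = 0.4004 in².
0.6 F_u A_nv = 45.88 kips; 0.6 F_y A_gv = 40.5 kips → shear yielding governs the shear term.
R_n = 40.5 + 1.0 × 58 × 0.4004 = 63.72 kips.
Design strength φR_n = 0.75 × 63.72 = 47.8 kips.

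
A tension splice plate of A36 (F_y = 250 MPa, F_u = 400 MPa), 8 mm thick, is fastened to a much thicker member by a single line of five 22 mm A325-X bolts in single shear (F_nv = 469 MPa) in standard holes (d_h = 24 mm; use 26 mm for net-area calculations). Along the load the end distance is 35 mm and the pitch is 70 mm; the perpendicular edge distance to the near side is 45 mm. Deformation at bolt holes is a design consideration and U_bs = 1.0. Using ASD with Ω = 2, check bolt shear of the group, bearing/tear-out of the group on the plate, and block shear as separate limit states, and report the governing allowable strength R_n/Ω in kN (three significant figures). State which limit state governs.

240 kN (block shear governs)

Bolt shear: A_b = π·22²/4 = 380.1 mm²; R_n = 469 × 380.1 × 5 × 1 / 1000 = 891.4 kN → 891.4 / 2 = 446 kN.
Bearing: edge l_c = 23, r_n = 88.32 kN; interior l_c = 46, r_n = 169 kN; R_n = 88.32 + 4·169 = 764.2 kN → 382 kN.
Block shear: A_gv = 2520, A_nv = 1584, A_nt = 256 mm²; R_n = min(0.6F_uA_nv, 0.6F_yA_gv) + U_bs·F_u·A_nt = 480.4 kN → 240 kN.
Block shear governs: 240 kN.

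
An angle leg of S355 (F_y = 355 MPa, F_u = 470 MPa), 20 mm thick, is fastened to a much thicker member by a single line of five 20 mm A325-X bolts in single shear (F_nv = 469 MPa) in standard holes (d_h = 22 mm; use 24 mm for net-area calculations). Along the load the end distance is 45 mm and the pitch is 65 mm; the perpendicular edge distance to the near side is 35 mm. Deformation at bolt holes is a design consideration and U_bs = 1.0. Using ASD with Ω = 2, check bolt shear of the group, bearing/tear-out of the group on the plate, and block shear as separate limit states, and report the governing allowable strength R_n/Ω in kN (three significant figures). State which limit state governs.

Bolt shear: A_b = π·20²/4 = 314.2 mm²; R_n = 469 × 314.2 × 5 × 1 / 1000 = 736.7 kN → 736.7 / 2 = 368 kN.
Bearing: edge l_c = 34, r_n = 383.5 kN; interior l_c = 43, r_n = 451.2 kN; R_n = 383.5 + 4·451.2 = 2188 kN → 1090 kN.
Block shear: A_gv = 6100, A_nv = 3940, A_nt = 460 mm²; R_n = min(0.6F_uA_nv, 0.6F_yA_gv) + U_bs·F_u·A_nt = 1327 kN → 664 kN.
Bolt shear governs: 368 kN.

368 kN (bolt shear governs)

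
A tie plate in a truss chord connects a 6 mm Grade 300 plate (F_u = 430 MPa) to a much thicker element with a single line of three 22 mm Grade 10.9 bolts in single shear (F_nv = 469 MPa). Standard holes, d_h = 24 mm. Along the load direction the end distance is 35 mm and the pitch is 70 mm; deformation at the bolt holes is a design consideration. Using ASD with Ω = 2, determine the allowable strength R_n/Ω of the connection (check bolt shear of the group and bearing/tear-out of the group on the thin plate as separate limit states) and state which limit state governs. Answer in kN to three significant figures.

Bolt shear: A_b = π·22²/4 = 380.1 mm²; R_n = 469 × 380.1 × 3 × 1 / 1000 = 534.8 kN → 534.8 / 2 = 267 kN.
Bearing (1.2 l_c t F_u ≤ 2.4 d t F_u): upper limit = 2.4·22·6·430 / 1000 = 136.2 kN.
  Edge l_c = 35 − 24/2 = 23 → r_n = 71.21 kN; interior l_c = 70 − 24 = 46 → r_n = 136.2 kN.
  R_n,bearing = 1·71.21 + 2·136.2 = 343.7 kN → 343.7 / 2 = 172 kN.
Bearing governs: 172 kN.

172 kN (bearing governs)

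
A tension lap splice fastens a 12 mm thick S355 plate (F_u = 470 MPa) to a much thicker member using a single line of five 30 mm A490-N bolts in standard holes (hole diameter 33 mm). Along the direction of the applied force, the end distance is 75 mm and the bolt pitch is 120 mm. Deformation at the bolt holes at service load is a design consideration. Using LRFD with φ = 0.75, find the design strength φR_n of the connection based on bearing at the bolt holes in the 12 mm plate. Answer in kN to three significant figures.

1520 kN

Per bolt r_n = 1.2 l_c t F_u ≤ 2.4 d t F_u; upper limit = 2.4 × 30 × 12 × 470 / 1000 = 406.1 kN.
Edge bolt: l_c = 75 − 33/2 = 58.5 mm → 1.2 × 58.5 × 12 × 470 / 1000 = 395.9 → r_n = 395.9 kN.
Interior bolts: l_c = 120 − 33 = 87 mm → 1.2 × 87 × 12 × 470 / 1000 = 588.8 → r_n = 406.1 kN.
R_n = 1 × 395.9 + 4 × 406.1 = 2020 kN.
Design strength φR_n = 0.75 × 2020 = 1520 kN.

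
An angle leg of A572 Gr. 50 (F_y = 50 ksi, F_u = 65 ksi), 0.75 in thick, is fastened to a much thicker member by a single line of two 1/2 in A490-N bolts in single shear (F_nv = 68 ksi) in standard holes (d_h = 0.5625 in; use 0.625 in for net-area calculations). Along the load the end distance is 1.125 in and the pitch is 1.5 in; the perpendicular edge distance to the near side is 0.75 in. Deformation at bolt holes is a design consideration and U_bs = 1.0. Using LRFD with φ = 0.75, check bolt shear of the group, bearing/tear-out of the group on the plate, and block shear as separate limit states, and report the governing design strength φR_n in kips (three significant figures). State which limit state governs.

Bolt shear: A_b = π·0.5²/4 = 0.1963 in²; R_n = 68 × 0.1963 × 2 × 1 = 26.7 kips → 0.75 × 26.7 = 20 kips.
Bearing: edge l_c = 0.8438, r_n = 49.36 kips; interior l_c = 0.9375, r_n = 54.84 kips; R_n = 49.36 + 1·54.84 = 104.2 kips → 78.2 kips.
Block shear: A_gv = 1.969, A_nv = 1.266, A_nt = 0.3281 in²; R_n = min(0.6F_uA_nv, 0.6F_yA_gv) + U_bs·F_u·A_nt = 70.69 kips → 53 kips.
Bolt shear governs: 20 kips.

20 kips (bolt shear governs)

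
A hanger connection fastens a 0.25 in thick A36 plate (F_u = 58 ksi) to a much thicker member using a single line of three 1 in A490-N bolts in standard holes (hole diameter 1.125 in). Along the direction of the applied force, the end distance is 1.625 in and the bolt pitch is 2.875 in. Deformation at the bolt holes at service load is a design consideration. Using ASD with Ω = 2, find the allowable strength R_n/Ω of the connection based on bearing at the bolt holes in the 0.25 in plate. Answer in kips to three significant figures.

Per bolt r_n = 1.2 l_c t F_u ≤ 2.4 d t F_u; upper limit = 2.4 × 1 × 0.25 × 58 = 34.8 kips.
Edge bolt: l_c = 1.625 − 1.125/2 = 1.062 in → 1.2 × 1.062 × 0.25 × 58 = 18.49 → r_n = 18.49 kips.
Interior bolts: l_c = 2.875 − 1.125 = 1.75 in → 1.2 × 1.75 × 0.25 × 58 = 30.45 → r_n = 30.45 kips.
R_n = 1 × 18.49 + 2 × 30.45 = 79.39 kips.
Allowable strength R_n/Ω = 79.39 / 2 = 39.7 kips.

39.7 kips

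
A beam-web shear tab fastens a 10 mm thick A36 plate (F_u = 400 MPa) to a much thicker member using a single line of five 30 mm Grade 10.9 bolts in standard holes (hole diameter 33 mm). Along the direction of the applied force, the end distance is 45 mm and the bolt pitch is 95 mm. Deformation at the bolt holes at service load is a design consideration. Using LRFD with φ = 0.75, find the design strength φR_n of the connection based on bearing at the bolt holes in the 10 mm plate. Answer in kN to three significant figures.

967 kN

Per bolt r_n = 1.2 l_c t F_u ≤ 2.4 d t F_u; upper limit = 2.4 × 30 × 10 × 400 / 1000 = 288 kN.
Edge bolt: l_c = 45 − 33/2 = 28.5 mm → 1.2 × 28.5 × 10 × 400 / 1000 = 136.8 → r_n = 136.8 kN.
Interior bolts: l_c = 95 − 33 = 62 mm → 1.2 × 62 × 10 × 400 / 1000 = 297.6 → r_n = 288 kN.
R_n = 1 × 136.8 + 4 × 288 = 1289 kN.
Design strength φR_n = 0.75 × 1289 = 967 kN.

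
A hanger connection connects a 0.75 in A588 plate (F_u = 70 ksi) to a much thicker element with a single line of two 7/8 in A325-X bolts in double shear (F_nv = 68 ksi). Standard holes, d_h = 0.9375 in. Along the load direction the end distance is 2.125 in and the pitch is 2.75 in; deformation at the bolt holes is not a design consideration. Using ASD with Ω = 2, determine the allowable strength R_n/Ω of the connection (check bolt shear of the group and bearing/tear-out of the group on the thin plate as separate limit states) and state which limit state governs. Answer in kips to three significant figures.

Bolt shear: A_b = π·0.875²/4 = 0.6013 in²; R_n = 68 × 0.6013 × 2 × 2 = 163.6 kips → 163.6 / 2 = 81.8 kips.
Bearing (1.5 l_c t F_u ≤ 3.0 d t F_u): upper limit = 3.0·0.875·0.75·70 = 137.8 kips.
  Edge l_c = 2.125 − 0.9375/2 = 1.656 → r_n = 130.4 kips; interior l_c = 2.75 − 0.9375 = 1.812 → r_n = 137.8 kips.
  R_n,bearing = 1·130.4 + 1·137.8 = 268.2 kips → 268.2 / 2 = 134 kips.
Bolt shear governs: 81.8 kips.

81.8 kips (bolt shear governs)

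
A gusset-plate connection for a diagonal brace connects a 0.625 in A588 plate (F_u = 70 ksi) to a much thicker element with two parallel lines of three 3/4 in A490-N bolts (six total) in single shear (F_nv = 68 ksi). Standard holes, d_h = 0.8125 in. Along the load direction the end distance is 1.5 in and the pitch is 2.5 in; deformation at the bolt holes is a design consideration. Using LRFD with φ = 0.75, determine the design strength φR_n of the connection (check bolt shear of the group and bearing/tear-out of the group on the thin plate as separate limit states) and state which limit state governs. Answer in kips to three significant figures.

Bolt shear: A_b = π·0.75²/4 = 0.4418 in²; R_n = 68 × 0.4418 × 6 × 1 = 180.2 kips → 0.75 × 180.2 = 135 kips.
Bearing (1.2 l_c t F_u ≤ 2.4 d t F_u): upper limit = 2.4·0.75·0.625·70 = 78.75 kips.
  Edge l_c = 1.5 − 0.8125/2 = 1.094 → r_n = 57.42 kips; interior l_c = 2.5 − 0.8125 = 1.688 → r_n = 78.75 kips.
  R_n,bearing = 2·57.42 + 4·78.75 = 429.8 kips → 0.75 × 429.8 = 322 kips.
Bolt shear governs: 135 kips.

135 kips (bolt shear governs)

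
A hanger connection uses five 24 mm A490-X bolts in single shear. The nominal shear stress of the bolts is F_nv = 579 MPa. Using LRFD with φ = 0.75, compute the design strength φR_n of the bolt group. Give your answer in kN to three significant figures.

982 kN

A_b = π × 24² / 4 = 452.4 mm².
R_n = F_nv · A_b · n · n_s = 579 × 452.4 × 5 × 1 / 1000 = 1310 kN.
Design strength φR_n = 0.75 × 1310 = 982 kN.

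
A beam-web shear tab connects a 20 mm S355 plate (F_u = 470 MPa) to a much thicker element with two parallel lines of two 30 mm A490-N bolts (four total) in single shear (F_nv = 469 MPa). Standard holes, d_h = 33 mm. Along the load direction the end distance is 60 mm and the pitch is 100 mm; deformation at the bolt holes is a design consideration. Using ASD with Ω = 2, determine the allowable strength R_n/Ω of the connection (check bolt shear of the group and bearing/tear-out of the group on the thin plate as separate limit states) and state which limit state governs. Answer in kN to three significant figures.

663 kN (bolt shear governs)

Bolt shear: A_b = π·30²/4 = 706.9 mm²; R_n = 469 × 706.9 × 4 × 1 / 1000 = 1326 kN → 1326 / 2 = 663 kN.
Bearing (1.2 l_c t F_u ≤ 2.4 d t F_u): upper limit = 2.4·30·20·470 / 1000 = 676.8 kN.
  Edge l_c = 60 − 33/2 = 43.5 → r_n = 490.7 kN; interior l_c = 100 − 33 = 67 → r_n = 676.8 kN.
  R_n,bearing = 2·490.7 + 2·676.8 = 2335 kN → 2335 / 2 = 1170 kN.
Bolt shear governs: 663 kN.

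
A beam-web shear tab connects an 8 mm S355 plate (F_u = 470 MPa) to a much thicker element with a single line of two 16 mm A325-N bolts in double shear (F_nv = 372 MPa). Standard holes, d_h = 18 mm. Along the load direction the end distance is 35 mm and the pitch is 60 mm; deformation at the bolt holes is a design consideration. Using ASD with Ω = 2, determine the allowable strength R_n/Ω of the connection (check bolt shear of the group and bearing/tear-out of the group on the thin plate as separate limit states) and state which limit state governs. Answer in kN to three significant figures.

131 kN (bearing governs)

Bolt shear: A_b = π·16²/4 = 201.1 mm²; R_n = 372 × 201.1 × 2 × 2 / 1000 = 299.2 kN → 299.2 / 2 = 150 kN.
Bearing (1.2 l_c t F_u ≤ 2.4 d t F_u): upper limit = 2.4·16·8·470 / 1000 = 144.4 kN.
  Edge l_c = 35 − 18/2 = 26 → r_n = 117.3 kN; interior l_c = 60 − 18 = 42 → r_n = 144.4 kN.
  R_n,bearing = 1·117.3 + 1·144.4 = 261.7 kN → 261.7 / 2 = 131 kN.
Bearing governs: 131 kN.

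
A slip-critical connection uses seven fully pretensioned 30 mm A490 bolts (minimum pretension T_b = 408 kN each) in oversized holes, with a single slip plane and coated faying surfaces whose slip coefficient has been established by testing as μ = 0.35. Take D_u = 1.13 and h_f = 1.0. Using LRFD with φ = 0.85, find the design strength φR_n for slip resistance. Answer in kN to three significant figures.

R_n = μ · D_u · h_f · T_b · n_s · n_b = 0.35 × 1.13 × 1.0 × 408 × 1 × 7 = 1130 kN.
Design strength φR_n = 0.85 × 1130 = 960 kN.

960 kN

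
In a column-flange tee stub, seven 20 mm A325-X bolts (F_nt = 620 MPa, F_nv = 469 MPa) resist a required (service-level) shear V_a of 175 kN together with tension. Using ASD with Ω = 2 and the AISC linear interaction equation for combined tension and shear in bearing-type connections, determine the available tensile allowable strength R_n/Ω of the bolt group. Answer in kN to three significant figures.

655 kN

A_b = π·20²/4 = 314.2 mm²; f_rv = 175 × 1000 / (7 × 314.2) = 79.58 MPa.
F'_nt = 1.3 F_nt − (Ω F_nt / F_nv) f_rv = 1.3·620 − (2·620/469)·79.58 = 595.6 MPa, capped at F_nt → F'_nt = 595.6 MPa.
R_n = F'_nt · A_b · n = 595.6 × 314.2 × 7 / 1000 = 1310 kN.
Allowable strength R_n/Ω = 1310 / 2 = 655 kN.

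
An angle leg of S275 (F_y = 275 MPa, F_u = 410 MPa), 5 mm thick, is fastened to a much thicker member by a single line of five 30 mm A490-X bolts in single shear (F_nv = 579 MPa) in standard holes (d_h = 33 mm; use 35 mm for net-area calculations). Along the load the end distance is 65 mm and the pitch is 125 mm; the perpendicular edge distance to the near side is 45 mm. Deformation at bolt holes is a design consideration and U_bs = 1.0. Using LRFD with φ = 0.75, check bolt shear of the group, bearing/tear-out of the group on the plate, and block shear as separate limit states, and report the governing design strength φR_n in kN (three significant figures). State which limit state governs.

392 kN (block shear governs)

Bolt shear: A_b = π·30²/4 = 706.9 mm²; R_n = 579 × 706.9 × 5 × 1 / 1000 = 2046 kN → 0.75 × 2046 = 1530 kN.
Bearing: edge l_c = 48.5, r_n = 119.3 kN; interior l_c = 92, r_n = 147.6 kN; R_n = 119.3 + 4·147.6 = 709.7 kN → 532 kN.
Block shear: A_gv = 2825, A_nv = 2038, A_nt = 137.5 mm²; R_n = min(0.6F_uA_nv, 0.6F_yA_gv) + U_bs·F_u·A_nt = 522.5 kN → 392 kN.
Block shear governs: 392 kN.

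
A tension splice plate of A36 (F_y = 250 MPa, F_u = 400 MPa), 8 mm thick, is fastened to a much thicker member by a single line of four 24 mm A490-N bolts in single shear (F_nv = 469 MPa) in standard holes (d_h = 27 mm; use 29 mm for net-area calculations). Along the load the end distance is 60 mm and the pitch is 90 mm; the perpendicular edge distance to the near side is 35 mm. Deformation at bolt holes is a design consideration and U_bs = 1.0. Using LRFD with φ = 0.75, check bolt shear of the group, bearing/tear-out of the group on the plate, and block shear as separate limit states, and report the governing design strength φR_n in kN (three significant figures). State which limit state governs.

346 kN (block shear governs)

Bolt shear: A_b = π·24²/4 = 452.4 mm²; R_n = 469 × 452.4 × 4 × 1 / 1000 = 848.7 kN → 0.75 × 848.7 = 637 kN.
Bearing: edge l_c = 46.5, r_n = 178.6 kN; interior l_c = 63, r_n = 184.3 kN; R_n = 178.6 + 3·184.3 = 731.5 kN → 549 kN.
Block shear: A_gv = 2640, A_nv = 1828, A_nt = 164 mm²; R_n = min(0.6F_uA_nv, 0.6F_yA_gv) + U_bs·F_u·A_nt = 461.6 kN → 346 kN.
Block shear governs: 346 kN.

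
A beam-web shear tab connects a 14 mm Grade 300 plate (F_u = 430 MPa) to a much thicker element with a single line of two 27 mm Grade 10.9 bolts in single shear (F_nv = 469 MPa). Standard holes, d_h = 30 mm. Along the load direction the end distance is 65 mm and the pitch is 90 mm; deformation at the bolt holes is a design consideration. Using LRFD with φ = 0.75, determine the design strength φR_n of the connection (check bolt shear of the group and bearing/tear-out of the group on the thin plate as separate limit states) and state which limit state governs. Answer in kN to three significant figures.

Bolt shear: A_b = π·27²/4 = 572.6 mm²; R_n = 469 × 572.6 × 2 × 1 / 1000 = 537.1 kN → 0.75 × 537.1 = 403 kN.
Bearing (1.2 l_c t F_u ≤ 2.4 d t F_u): upper limit = 2.4·27·14·430 / 1000 = 390.1 kN.
  Edge l_c = 65 − 30/2 = 50 → r_n = 361.2 kN; interior l_c = 90 − 30 = 60 → r_n = 390.1 kN.
  R_n,bearing = 1·361.2 + 1·390.1 = 751.3 kN → 0.75 × 751.3 = 563 kN.
Bolt shear governs: 403 kN.

403 kN (bolt shear governs)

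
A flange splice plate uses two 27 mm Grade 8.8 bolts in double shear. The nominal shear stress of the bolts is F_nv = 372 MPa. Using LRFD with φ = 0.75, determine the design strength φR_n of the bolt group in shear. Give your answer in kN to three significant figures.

639 kN

A_b = π × 27² / 4 = 572.6 mm².
R_n = F_nv · A_b · n · n_s = 372 × 572.6 × 2 × 2 / 1000 = 852 kN.
Design strength φR_n = 0.75 × 852 = 639 kN.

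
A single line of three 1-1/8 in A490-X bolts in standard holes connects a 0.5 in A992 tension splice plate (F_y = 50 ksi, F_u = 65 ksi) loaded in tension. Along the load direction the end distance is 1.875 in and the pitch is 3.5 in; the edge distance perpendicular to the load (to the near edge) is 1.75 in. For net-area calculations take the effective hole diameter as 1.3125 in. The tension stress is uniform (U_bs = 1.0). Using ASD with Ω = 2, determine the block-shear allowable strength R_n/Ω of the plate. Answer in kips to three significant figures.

72.3 kips

Shear plane L_v = 1.875 + 2·3.5 = 8.875 in; A_gv = 8.875 × 0.5 = 4.438 in².
A_nv = (8.875 − 2.5·1.3125) × 0.5 = 2.797 in².
A_nt = (1.75 − 0.5·1.3125) × 0.5 = 0.5469 in².
0.6 F_u A_nv = 109.1 kips; 0.6 F_y A_gv = 133.1 kips → shear rupture governs the shear term.
R_n = 109.1 + 1.0 × 65 × 0.5469 = 144.6 kips.
Allowable strength R_n/Ω = 144.6 / 2 = 72.3 kips.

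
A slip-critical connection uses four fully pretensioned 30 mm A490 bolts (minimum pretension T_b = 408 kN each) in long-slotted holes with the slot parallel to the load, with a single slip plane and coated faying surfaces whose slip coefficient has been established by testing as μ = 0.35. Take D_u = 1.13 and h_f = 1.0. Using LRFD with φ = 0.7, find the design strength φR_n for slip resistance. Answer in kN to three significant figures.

R_n = μ · D_u · h_f · T_b · n_s · n_b = 0.35 × 1.13 × 1.0 × 408 × 1 × 4 = 645.5 kN.
Design strength φR_n = 0.7 × 645.5 = 452 kN.

452 kN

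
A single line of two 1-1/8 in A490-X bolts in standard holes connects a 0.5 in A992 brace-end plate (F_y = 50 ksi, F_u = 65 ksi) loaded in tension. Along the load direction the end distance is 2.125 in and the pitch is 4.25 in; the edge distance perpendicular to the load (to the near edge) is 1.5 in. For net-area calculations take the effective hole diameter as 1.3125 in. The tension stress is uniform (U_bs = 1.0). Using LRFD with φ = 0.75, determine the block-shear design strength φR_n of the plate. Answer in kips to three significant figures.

Shear plane L_v = 2.125 + 1·4.25 = 6.375 in; A_gv = 6.375 × 0.5 = 3.188 in².
A_nv = (6.375 − 1.5·1.3125) × 0.5 = 2.203 in².
A_nt = (1.5 − 0.5·1.3125) × 0.5 = 0.4219 in².
0.6 F_u A_nv = 85.92 kips; 0.6 F_y A_gv = 95.62 kips → shear rupture governs the shear term.
R_n = 85.92 + 1.0 × 65 × 0.4219 = 113.3 kips.
Design strength φR_n = 0.75 × 113.3 = 85 kips.

85 kips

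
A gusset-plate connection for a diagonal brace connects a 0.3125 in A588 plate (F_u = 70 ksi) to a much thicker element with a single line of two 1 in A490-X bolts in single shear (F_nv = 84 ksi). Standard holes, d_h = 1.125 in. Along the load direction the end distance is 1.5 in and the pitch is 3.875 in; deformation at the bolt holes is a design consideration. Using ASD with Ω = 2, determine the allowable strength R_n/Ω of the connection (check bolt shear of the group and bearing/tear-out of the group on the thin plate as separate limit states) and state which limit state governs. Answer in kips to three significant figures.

Bolt shear: A_b = π·1²/4 = 0.7854 in²; R_n = 84 × 0.7854 × 2 × 1 = 131.9 kips → 131.9 / 2 = 66 kips.
Bearing (1.2 l_c t F_u ≤ 2.4 d t F_u): upper limit = 2.4·1·0.3125·70 = 52.5 kips.
  Edge l_c = 1.5 − 1.125/2 = 0.9375 → r_n = 24.61 kips; interior l_c = 3.875 − 1.125 = 2.75 → r_n = 52.5 kips.
  R_n,bearing = 1·24.61 + 1·52.5 = 77.11 kips → 77.11 / 2 = 38.6 kips.
Bearing governs: 38.6 kips.

38.6 kips (bearing governs)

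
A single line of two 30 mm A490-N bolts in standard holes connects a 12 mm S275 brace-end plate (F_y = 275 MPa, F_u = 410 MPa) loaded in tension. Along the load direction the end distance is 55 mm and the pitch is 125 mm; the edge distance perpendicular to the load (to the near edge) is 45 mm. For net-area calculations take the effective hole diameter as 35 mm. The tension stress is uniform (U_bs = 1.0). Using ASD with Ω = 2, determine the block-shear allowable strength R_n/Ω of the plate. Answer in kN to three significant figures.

Shear plane L_v = 55 + 1·125 = 180 mm; A_gv = 180 × 12 = 2160 mm².
A_nv = (180 − 1.5·35) × 12 = 1530 mm².
A_nt = (45 − 0.5·35) × 12 = 330 mm².
0.6 F_u A_nv = 376.4 kN; 0.6 F_y A_gv = 356.4 kN → shear yielding governs the shear term.
R_n = 356.4 + 1.0 × 410 × 330 / 1000 = 491.7 kN.
Allowable strength R_n/Ω = 491.7 / 2 = 246 kN.

246 kN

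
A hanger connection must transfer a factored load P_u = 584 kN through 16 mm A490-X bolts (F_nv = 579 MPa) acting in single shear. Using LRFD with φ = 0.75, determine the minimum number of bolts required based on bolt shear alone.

7 bolts

A_b = π·16²/4 = 201.1 mm².
Per-bolt design strength φR_n = 0.75 × 579 × 201.1 × 1 / 1000 = 87.31 kN.
n ≥ 584 / 87.31 = 6.689 → use 7 bolts.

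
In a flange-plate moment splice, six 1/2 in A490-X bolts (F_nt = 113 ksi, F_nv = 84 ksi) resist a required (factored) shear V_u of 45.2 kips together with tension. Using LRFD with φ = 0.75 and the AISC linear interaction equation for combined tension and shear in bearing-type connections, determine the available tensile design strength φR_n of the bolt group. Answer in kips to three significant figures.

69 kips

A_b = π·0.5²/4 = 0.1963 in²; f_rv = 45.2 / (6 × 0.1963) = 38.37 ksi.
F'_nt = 1.3 F_nt − (F_nt / φF_nv) f_rv = 1.3·113 − (113/(0.75·84))·38.37 = 78.08 ksi, capped at F_nt → F'_nt = 78.08 ksi.
R_n = F'_nt · A_b · n = 78.08 × 0.1963 × 6 = 91.99 kips.
Design strength φR_n = 0.75 × 91.99 = 69 kips.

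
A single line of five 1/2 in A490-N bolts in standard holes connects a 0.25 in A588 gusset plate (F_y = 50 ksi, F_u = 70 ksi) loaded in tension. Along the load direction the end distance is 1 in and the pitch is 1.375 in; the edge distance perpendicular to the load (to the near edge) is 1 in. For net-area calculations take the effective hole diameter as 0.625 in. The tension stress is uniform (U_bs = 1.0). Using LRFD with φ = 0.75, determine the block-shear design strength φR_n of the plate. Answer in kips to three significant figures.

Shear plane L_v = 1 + 4·1.375 = 6.5 in; A_gv = 6.5 × 0.25 = 1.625 in².
A_nv = (6.5 − 4.5·0.625) × 0.25 = 0.9219 in².
A_nt = (1 − 0.5·0.625) × 0.25 = 0.1719 in².
0.6 F_u A_nv = 38.72 kips; 0.6 F_y A_gv = 48.75 kips → shear rupture governs the shear term.
R_n = 38.72 + 1.0 × 70 × 0.1719 = 50.75 kips.
Design strength φR_n = 0.75 × 50.75 = 38.1 kips.

38.1 kips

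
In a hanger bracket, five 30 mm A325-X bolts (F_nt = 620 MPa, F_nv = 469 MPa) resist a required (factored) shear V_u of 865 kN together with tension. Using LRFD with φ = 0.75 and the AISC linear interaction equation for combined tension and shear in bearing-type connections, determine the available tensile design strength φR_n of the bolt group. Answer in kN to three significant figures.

993 kN

A_b = π·30²/4 = 706.9 mm²; f_rv = 865 × 1000 / (5 × 706.9) = 244.7 MPa.
F'_nt = 1.3 F_nt − (F_nt / φF_nv) f_rv = 1.3·620 − (620/(0.75·469))·244.7 = 374.6 MPa, capped at F_nt → F'_nt = 374.6 MPa.
R_n = F'_nt · A_b · n = 374.6 × 706.9 × 5 / 1000 = 1324 kN.
Design strength φR_n = 0.75 × 1324 = 993 kN.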